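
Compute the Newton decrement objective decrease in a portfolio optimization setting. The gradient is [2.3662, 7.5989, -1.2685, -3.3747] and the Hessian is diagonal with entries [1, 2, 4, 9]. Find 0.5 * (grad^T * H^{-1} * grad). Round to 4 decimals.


Step 1: H is diagonal, so H^(-1) * g = [2.3662, 3.7995, -0.3171, -0.375].
Step 2: g^T H^(-1) g = sum_i g_i^2 / H_ii
  = (2.3662)^2/1 + (7.5989)^2/2 + (-1.2685)^2/4 + (-3.3747)^2/9
  = 5.5989 + 28.8716 + 0.4023 + 1.2654 = 36.1382
Step 3: Objective decrease = 0.5 * g^T H^(-1) g = 18.0691


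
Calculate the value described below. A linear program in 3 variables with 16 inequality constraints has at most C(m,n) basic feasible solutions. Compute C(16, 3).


Each vertex corresponds to some choice of n active constraints out of m, so the number of vertices is at most C(m, n) = m! / (n!(m-n)!).
m = 16, n = 3
Numerator: 16 * 15 * 14
Denominator: 3! = 6
C(16, 3) = 560


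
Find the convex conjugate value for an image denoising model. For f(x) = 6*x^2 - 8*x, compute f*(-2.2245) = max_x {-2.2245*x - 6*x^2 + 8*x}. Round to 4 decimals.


f*(y) = sup_x {y*x - a*x^2 - b*x} = sup_x {(y-b)*x - a*x^2}
FOC: (y - b) - 2a*x = 0 => x* = (y - b)/(2a)
x* = (-2.2245 + 8)/(2*6) = 0.4813
f*(-2.2245) = (y-b)^2/(4a) = (-2.2245 + 8)^2/(4*6)
= 33.3564/24 = 1.3899


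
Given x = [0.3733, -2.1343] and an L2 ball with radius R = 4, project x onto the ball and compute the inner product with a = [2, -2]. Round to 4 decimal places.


Step 1: Compute ||x|| (intermediates to 6 decimals).
||x|| = sqrt(0.3733^2 + (-2.1343)^2) = 2.1667
Step 2: Project.
Since ||x|| <= R, proj = x (no scaling needed).
proj(x) = [0.3733, -2.1343]
Step 3: Dot product.
a^T * proj(x) = 2*0.3733 - 2*(-2.1343) = 5.0152


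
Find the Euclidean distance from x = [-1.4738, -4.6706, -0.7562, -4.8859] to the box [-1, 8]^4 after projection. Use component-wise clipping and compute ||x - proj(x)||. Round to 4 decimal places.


Project each component onto [-1, 8].
clip(-1.4738) = -1.0, clip(-4.6706) = -1.0, clip(-0.7562) = -0.7562, clip(-4.8859) = -1.0
Projection = [-1.0, -1.0, -0.7562, -1.0]
Squared diffs: [0.2245, 13.4733, 0.0, 15.1002]
Distance = sqrt(28.798) = 5.3664


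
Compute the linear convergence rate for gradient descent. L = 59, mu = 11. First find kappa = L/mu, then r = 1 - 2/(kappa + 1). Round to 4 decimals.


Step 1: Compute the condition number.
kappa = L/mu = 59/11 = 5.3636
Step 2: Compute the convergence rate.
r = 1 - 2/(kappa + 1) = 1 - 2*mu/(L + mu) = (L - mu)/(L + mu) = 48/70 = 0.6857


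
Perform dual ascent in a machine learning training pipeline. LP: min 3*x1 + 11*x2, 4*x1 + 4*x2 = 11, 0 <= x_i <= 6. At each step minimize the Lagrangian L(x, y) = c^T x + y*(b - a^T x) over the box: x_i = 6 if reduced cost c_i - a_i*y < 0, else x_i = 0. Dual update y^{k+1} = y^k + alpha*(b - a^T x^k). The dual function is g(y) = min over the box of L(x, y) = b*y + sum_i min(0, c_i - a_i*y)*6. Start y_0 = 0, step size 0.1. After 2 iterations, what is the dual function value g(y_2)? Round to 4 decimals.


Dual ascent for LP: min 3*x1 + 11*x2, 4*x1 + 4*x2 = 11, 0 <= x_i <= 6
Step 1: y^k = 0.0, reduced costs: (3.0, 11.0)
  x^k = (0.0, 0.0), subgradient = b - a^T x = 11.0
  y^{k+1} = 0.0 + 0.1*11.0 = 1.1
Step 2: y^k = 1.1, reduced costs: (-1.4, 6.6)
  x^k = (6.0, 0.0), subgradient = b - a^T x = -13.0
  y^{k+1} = 1.1 + 0.1*-13.0 = -0.2
Dual objective at y_2 = -0.2: reduced costs (3.8, 11.8), box minimizer x = (0.0, 0.0)
g(y_2) = b*y + (c1 - a1*y)*x1 + (c2 - a2*y)*x2 = 11*(-0.2) + 3.8*0.0 + 11.8*0.0 = -2.2 + 0.0 + 0.0 = -2.2


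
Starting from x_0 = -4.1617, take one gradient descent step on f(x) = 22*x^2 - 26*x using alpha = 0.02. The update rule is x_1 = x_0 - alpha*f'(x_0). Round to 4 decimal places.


We compute the gradient at x_0 and apply the update.
f'(x) = 44*x - 26
f'(-4.1617) = 44*-4.1617 - 26 = -209.1148
x_1 = -4.1617 - 0.02*-209.1148 = 0.0206


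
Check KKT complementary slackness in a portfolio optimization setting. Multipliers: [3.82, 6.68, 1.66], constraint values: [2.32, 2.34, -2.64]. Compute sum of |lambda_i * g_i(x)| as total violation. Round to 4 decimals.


KKT complementary slackness check:
lambda_1 * g_1 = 3.82 * 2.32 = 8.8624
lambda_2 * g_2 = 6.68 * 2.34 = 15.6312
lambda_3 * g_3 = 1.66 * -2.64 = -4.3824
Total violation = 8.8624 + 15.6312 + 4.3824 = 28.876


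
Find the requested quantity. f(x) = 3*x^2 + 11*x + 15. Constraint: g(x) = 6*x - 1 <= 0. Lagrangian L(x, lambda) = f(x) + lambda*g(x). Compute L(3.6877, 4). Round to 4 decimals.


Step 1: Evaluate f(x).
f(3.6877) = 3*3.6877^2 + 11*3.6877 + 15 = 96.3621
Step 2: Evaluate g(x).
g(3.6877) = 6*3.6877 - 1 = 21.1262
Step 3: Compute Lagrangian.
L = 96.3621 + 4*21.1262 = 180.8669


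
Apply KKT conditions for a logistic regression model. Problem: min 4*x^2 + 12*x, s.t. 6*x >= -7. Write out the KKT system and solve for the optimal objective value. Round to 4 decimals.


Step 1: Try lambda = 0 (constraint inactive).
x_unc = -12/(2*4) = -1.5
Check: 6*-1.5 = -9.0 < -7 -- violated!
Step 2: Constraint must be active: 6*x = -7
x* = -7/6 = -1.1667 (rounded; the exact value -7/6 is used below)
lambda = (2*4*(-7/6) + 12)/6 = 0.4444
Step 3: Compute optimal value.
f(x*) = 4*(-7/6)^2 + 12*(-7/6) = -8.5556


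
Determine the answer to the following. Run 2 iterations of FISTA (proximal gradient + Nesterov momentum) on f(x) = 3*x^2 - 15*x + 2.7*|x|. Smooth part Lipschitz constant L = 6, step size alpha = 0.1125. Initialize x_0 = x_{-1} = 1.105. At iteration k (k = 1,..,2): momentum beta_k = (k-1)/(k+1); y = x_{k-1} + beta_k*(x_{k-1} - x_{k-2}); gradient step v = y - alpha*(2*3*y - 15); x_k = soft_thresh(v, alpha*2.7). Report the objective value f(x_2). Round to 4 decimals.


FISTA on f(x) = 3*x^2 - 15*x + 2.7*|x|
L = 6, alpha = 0.1125
Iteration 1: beta = 0.0, y = 1.105 + 0.0*(1.105 - 1.105) = 1.105
  grad(y) = -8.37, v = y - alpha*grad = 2.0466
  prox(v) = soft_thresh(2.0466, 0.3038) = 1.7429
Iteration 2: beta = 0.3333, y = 1.7429 + 0.3333*(1.7429 - 1.105) = 1.9555
  grad(y) = -3.267, v = y - alpha*grad = 2.323
  prox(v) = soft_thresh(2.323, 0.3038) = 2.0193
f(x_2) = 3*2.0193^2 - 15*2.0193 + 2.7*|2.0193| = -12.6047


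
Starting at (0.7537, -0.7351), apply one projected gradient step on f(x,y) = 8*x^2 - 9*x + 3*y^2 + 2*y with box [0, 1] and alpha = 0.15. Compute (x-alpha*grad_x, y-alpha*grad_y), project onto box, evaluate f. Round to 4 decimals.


Step 1: Compute gradient at (0.7537, -0.7351).
grad_x = 2*8*0.7537 - 9 = 3.0592
grad_y = 2*3*-0.7351 + 2 = -2.4106
Step 2: Gradient step.
x_raw = 0.7537 - 0.15*3.0592 = 0.2948
y_raw = -0.7351 - 0.15*-2.4106 = -0.3735
Step 3: Project onto [0, 1].
x_proj = clip(0.2948) = 0.2948
y_proj = clip(-0.3735) = 0.0
Step 4: Evaluate f.
f(0.2948, 0.0) = -1.958


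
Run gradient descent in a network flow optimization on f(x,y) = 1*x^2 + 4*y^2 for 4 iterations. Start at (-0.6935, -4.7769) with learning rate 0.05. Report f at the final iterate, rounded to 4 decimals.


Gradient descent on f(x,y) = 1*x^2 + 4*y^2.
Starting point: (-0.6935, -4.7769), alpha = 0.05
Step 1: grad_x = 2*1*-0.6935 = -1.387, grad_y = 2*4*-4.7769 = -38.2152
  x_1 = -0.6935 - 0.05*-1.387 = -0.6242
  y_1 = -4.7769 - 0.05*-38.2152 = -2.8661
Step 2: grad_x = 2*1*-0.6242 = -1.2483, grad_y = 2*4*-2.8661 = -22.9291
  x_2 = -0.6242 - 0.05*-1.2483 = -0.5617
  y_2 = -2.8661 - 0.05*-22.9291 = -1.7197
Step 3: grad_x = 2*1*-0.5617 = -1.1235, grad_y = 2*4*-1.7197 = -13.7575
  x_3 = -0.5617 - 0.05*-1.1235 = -0.5056
  y_3 = -1.7197 - 0.05*-13.7575 = -1.0318
Step 4: grad_x = 2*1*-0.5056 = -1.0111, grad_y = 2*4*-1.0318 = -8.2545
  x_4 = -0.5056 - 0.05*-1.0111 = -0.455
  y_4 = -1.0318 - 0.05*-8.2545 = -0.6191
f(-0.455, -0.6191) = 1*(-0.455)^2 + 4*(-0.6191)^2 = 1.7401


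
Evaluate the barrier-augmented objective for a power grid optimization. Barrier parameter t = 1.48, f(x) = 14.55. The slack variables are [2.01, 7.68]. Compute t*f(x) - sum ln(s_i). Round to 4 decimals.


Step 1: Compute log-barrier.
ln values: [0.6981, 2.0386]
phi = -(0.6981 + 2.0386) = -2.7368
Step 2: Compute augmented objective.
t*f(x) = 1.48*14.55 = 21.534
Total = 21.534 - 2.7368 = 18.7972


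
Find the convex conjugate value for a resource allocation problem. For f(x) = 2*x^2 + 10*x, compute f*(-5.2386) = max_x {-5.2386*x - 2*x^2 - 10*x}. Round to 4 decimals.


f*(y) = sup_x {y*x - a*x^2 - b*x} = sup_x {(y-b)*x - a*x^2}
FOC: (y - b) - 2a*x = 0 => x* = (y - b)/(2a)
x* = (-5.2386 - 10)/(2*2) = -3.8097
f*(-5.2386) = (y-b)^2/(4a) = (-5.2386 - 10)^2/(4*2)
= 232.2149/8 = 29.0269


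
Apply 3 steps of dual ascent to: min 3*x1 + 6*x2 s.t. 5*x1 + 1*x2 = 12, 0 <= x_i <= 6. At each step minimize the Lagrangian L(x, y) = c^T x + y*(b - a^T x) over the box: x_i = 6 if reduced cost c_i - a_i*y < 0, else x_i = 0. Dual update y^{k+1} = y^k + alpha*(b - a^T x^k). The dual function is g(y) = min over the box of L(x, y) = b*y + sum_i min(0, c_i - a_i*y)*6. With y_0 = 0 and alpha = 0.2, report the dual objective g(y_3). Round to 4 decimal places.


Dual ascent for LP: min 3*x1 + 6*x2, 5*x1 + 1*x2 = 12, 0 <= x_i <= 6
Step 1: y^k = 0.0, reduced costs: (3.0, 6.0)
  x^k = (0.0, 0.0), subgradient = b - a^T x = 12.0
  y^{k+1} = 0.0 + 0.2*12.0 = 2.4
Step 2: y^k = 2.4, reduced costs: (-9.0, 3.6)
  x^k = (6.0, 0.0), subgradient = b - a^T x = -18.0
  y^{k+1} = 2.4 + 0.2*-18.0 = -1.2
Step 3: y^k = -1.2, reduced costs: (9.0, 7.2)
  x^k = (0.0, 0.0), subgradient = b - a^T x = 12.0
  y^{k+1} = -1.2 + 0.2*12.0 = 1.2
Dual objective at y_3 = 1.2: reduced costs (-3.0, 4.8), box minimizer x = (6.0, 0.0)
g(y_3) = b*y + (c1 - a1*y)*x1 + (c2 - a2*y)*x2 = 12*1.2 + (-3.0)*6.0 + 4.8*0.0 = 14.4 - 18.0 + 0.0 = -3.6


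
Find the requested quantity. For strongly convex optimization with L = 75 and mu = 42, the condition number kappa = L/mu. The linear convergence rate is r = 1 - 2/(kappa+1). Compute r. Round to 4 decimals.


Step 1: Compute the condition number.
kappa = L/mu = 75/42 = 1.7857
Step 2: Compute the convergence rate.
r = 1 - 2/(kappa + 1) = 1 - 2*mu/(L + mu) = (L - mu)/(L + mu) = 33/117 = 0.2821


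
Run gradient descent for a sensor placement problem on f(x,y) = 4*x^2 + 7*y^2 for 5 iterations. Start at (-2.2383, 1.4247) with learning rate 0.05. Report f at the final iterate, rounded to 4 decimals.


Gradient descent on f(x,y) = 4*x^2 + 7*y^2.
Starting point: (-2.2383, 1.4247), alpha = 0.05
Step 1: grad_x = 2*4*-2.2383 = -17.9064, grad_y = 2*7*1.4247 = 19.9458
  x_1 = -2.2383 - 0.05*-17.9064 = -1.343
  y_1 = 1.4247 - 0.05*19.9458 = 0.4274
Step 2: grad_x = 2*4*-1.343 = -10.7438, grad_y = 2*7*0.4274 = 5.9837
  x_2 = -1.343 - 0.05*-10.7438 = -0.8058
  y_2 = 0.4274 - 0.05*5.9837 = 0.1282
Step 3: grad_x = 2*4*-0.8058 = -6.4463, grad_y = 2*7*0.1282 = 1.7951
  x_3 = -0.8058 - 0.05*-6.4463 = -0.4835
  y_3 = 0.1282 - 0.05*1.7951 = 0.0385
Step 4: grad_x = 2*4*-0.4835 = -3.8678, grad_y = 2*7*0.0385 = 0.5385
  x_4 = -0.4835 - 0.05*-3.8678 = -0.2901
  y_4 = 0.0385 - 0.05*0.5385 = 0.0115
Step 5: grad_x = 2*4*-0.2901 = -2.3207, grad_y = 2*7*0.0115 = 0.1616
  x_5 = -0.2901 - 0.05*-2.3207 = -0.1741
  y_5 = 0.0115 - 0.05*0.1616 = 0.0035
f(-0.1741, 0.0035) = 4*(-0.1741)^2 + 7*0.0035^2 = 0.1213


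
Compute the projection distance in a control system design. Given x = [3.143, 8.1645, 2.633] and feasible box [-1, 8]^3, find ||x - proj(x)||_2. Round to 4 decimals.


Project each component onto [-1, 8].
clip(3.143) = 3.143, clip(8.1645) = 8.0, clip(2.633) = 2.633
Projection = [3.143, 8.0, 2.633]
Squared diffs: [0.0, 0.0271, 0.0]
Distance = sqrt(0.0271) = 0.1645


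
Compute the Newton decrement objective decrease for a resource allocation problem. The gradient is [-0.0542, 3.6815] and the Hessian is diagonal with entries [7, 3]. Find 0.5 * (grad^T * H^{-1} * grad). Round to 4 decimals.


Step 1: H is diagonal, so H^(-1) * g = [-0.0077, 1.2272].
Step 2: g^T H^(-1) g = sum_i g_i^2 / H_ii
  = (-0.0542)^2/7 + (3.6815)^2/3
  = 0.0004 + 4.5178 = 4.5182
Step 3: Objective decrease = 0.5 * g^T H^(-1) g = 2.2591


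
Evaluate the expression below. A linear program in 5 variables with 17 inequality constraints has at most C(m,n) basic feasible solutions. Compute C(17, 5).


Each vertex corresponds to some choice of n active constraints out of m, so the number of vertices is at most C(m, n) = m! / (n!(m-n)!).
m = 17, n = 5
Numerator: 17 * 16 * 15 * 14 * 13
Denominator: 5! = 120
C(17, 5) = 6188


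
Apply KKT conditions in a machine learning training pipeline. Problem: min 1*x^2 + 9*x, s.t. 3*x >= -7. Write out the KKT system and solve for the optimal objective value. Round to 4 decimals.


Step 1: Try lambda = 0 (constraint inactive).
x_unc = -9/(2*1) = -4.5
Check: 3*-4.5 = -13.5 < -7 -- violated!
Step 2: Constraint must be active: 3*x = -7
x* = -7/3 = -2.3333 (rounded; the exact value -7/3 is used below)
lambda = (2*1*(-7/3) + 9)/3 = 1.4444
Step 3: Compute optimal value.
f(x*) = 1*(-7/3)^2 + 9*(-7/3) = -15.5556


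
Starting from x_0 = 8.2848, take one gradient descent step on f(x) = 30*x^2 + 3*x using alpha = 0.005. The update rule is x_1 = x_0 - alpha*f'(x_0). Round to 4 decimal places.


We compute the gradient at x_0 and apply the update.
f'(x) = 60*x + 3
f'(8.2848) = 60*8.2848 + 3 = 500.088
x_1 = 8.2848 - 0.005*500.088 = 5.7844


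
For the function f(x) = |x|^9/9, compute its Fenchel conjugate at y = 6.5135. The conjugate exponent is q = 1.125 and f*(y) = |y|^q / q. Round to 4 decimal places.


The conjugate exponent q satisfies 1/p + 1/q = 1.
p = 9, so q = 9/(9 - 1) = 1.125
|y|^q = 6.5135^1.125 = 8.2327
f*(6.5135) = 8.2327 / 1.125 = 7.3179


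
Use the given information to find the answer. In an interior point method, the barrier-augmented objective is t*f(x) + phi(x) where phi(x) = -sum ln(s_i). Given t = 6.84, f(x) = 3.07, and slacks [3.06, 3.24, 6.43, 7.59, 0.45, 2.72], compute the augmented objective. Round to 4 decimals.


Step 1: Compute log-barrier.
ln values: [1.1184, 1.1756, 1.861, 2.0268, -0.7985, 1.0006]
phi = -(1.1184 + 1.1756 + 1.861 + 2.0268 - 0.7985 + 1.0006) = -6.3839
Step 2: Compute augmented objective.
t*f(x) = 6.84*3.07 = 20.9988
Total = 20.9988 - 6.3839 = 14.6149


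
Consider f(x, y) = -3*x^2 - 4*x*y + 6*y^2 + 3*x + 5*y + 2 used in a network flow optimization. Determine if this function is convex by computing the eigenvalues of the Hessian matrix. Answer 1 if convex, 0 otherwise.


The Hessian of f(x,y) = -3*x^2 - 4*x*y + 6*y^2 + 3*x + 5*y + 2 is:
H = [[-6, -4], [-4, 12]]
Trace = -6 + 12 = 6
Determinant = -6*12 - (-4)^2 = -88
Discriminant = (6)^2 - 4*-88 = 388.0
Eigenvalues: lambda_1 = -6.8489, lambda_2 = 12.8489
The function is not convex.

0


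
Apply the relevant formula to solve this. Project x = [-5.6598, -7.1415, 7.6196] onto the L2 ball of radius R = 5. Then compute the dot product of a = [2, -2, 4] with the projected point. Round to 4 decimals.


Step 1: Compute ||x|| (intermediates to 6 decimals).
||x|| = sqrt((-5.6598)^2 + (-7.1415)^2 + 7.6196^2) = 11.878243
Step 2: Project.
Since ||x|| > R, scale = R/||x|| = 5/11.878243 = 0.420938, proj(x) = scale * x
proj(x) = [-2.382425, -3.006129, 3.207379]
Step 3: Dot product.
a^T * proj(x) = 2*(-2.382425) - 2*(-3.006129) + 4*3.207379 = 14.0769


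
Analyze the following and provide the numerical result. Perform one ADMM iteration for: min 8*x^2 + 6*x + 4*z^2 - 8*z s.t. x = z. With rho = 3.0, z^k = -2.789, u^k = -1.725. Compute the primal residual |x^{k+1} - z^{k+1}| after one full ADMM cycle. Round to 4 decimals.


ADMM iteration with rho = 3.0, z^k = -2.789, u^k = -1.725
Step 1: x-update.
Minimize 8*x^2 + 6*x + (3.0/2)*(x + 2.789 - 1.725)^2
FOC: (2*8 + 3.0)*x = -6 + 3.0*(-2.789 + 1.725)
x^{k+1} = -0.4838
Step 2: z-update.
Minimize 4*z^2 - 8*z + (3.0/2)*(-0.4838 - z - 1.725)^2
FOC: (2*4 + 3.0)*z = 8 + 3.0*(-0.4838 - 1.725)
z^{k+1} = 0.1249
Step 3: u-update.
u^{k+1} = -1.725 - 0.4838 - 0.1249 = -2.3337
Step 4: Primal residual = |-0.4838 - 0.1249| = 0.6087


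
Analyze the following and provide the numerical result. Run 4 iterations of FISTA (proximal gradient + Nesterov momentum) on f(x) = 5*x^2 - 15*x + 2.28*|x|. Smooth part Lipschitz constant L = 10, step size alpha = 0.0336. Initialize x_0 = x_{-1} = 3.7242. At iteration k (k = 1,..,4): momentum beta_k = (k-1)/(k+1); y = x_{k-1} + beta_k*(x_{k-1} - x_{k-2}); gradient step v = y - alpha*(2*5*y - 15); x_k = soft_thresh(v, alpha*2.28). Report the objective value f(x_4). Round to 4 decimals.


FISTA on f(x) = 5*x^2 - 15*x + 2.28*|x|
L = 10, alpha = 0.0336
Iteration 1: beta = 0.0, y = 3.7242 + 0.0*(3.7242 - 3.7242) = 3.7242
  grad(y) = 22.242, v = y - alpha*grad = 2.9769
  prox(v) = soft_thresh(2.9769, 0.0766) = 2.9003
Iteration 2: beta = 0.3333, y = 2.9003 + 0.3333*(2.9003 - 3.7242) = 2.6256
  grad(y) = 11.2561, v = y - alpha*grad = 2.2474
  prox(v) = soft_thresh(2.2474, 0.0766) = 2.1708
Iteration 3: beta = 0.5, y = 2.1708 + 0.5*(2.1708 - 2.9003) = 1.8061
  grad(y) = 3.0607, v = y - alpha*grad = 1.7032
  prox(v) = soft_thresh(1.7032, 0.0766) = 1.6266
Iteration 4: beta = 0.6, y = 1.6266 + 0.6*(1.6266 - 2.1708) = 1.3001
  grad(y) = -1.9988, v = y - alpha*grad = 1.3673
  prox(v) = soft_thresh(1.3673, 0.0766) = 1.2907
f(x_4) = 5*1.2907^2 - 15*1.2907 + 2.28*|1.2907| = -8.0882


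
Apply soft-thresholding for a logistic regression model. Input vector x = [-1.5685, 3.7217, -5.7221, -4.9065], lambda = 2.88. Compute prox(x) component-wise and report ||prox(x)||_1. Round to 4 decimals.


Soft-thresholding with lambda = 2.88:
prox(-1.5685) = sign(-1.5685)*max(|-1.5685| - 2.88, 0) = 0.0
prox(3.7217) = sign(3.7217)*max(|3.7217| - 2.88, 0) = 0.8417
prox(-5.7221) = sign(-5.7221)*max(|-5.7221| - 2.88, 0) = -2.8421
prox(-4.9065) = sign(-4.9065)*max(|-4.9065| - 2.88, 0) = -2.0265
prox(x) = [0.0, 0.8417, -2.8421, -2.0265]
||prox(x)||_1 = 0.0 + 0.8417 + 2.8421 + 2.0265 = 5.7103


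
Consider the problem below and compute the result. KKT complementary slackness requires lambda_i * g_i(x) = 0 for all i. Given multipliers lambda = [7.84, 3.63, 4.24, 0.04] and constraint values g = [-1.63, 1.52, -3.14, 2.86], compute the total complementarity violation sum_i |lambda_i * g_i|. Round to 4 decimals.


KKT complementary slackness check:
lambda_1 * g_1 = 7.84 * -1.63 = -12.7792
lambda_2 * g_2 = 3.63 * 1.52 = 5.5176
lambda_3 * g_3 = 4.24 * -3.14 = -13.3136
lambda_4 * g_4 = 0.04 * 2.86 = 0.1144
Total violation = 12.7792 + 5.5176 + 13.3136 + 0.1144 = 31.7248


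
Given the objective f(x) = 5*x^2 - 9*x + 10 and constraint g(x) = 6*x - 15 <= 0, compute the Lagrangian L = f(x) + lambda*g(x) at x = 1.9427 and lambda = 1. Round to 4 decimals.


Step 1: Evaluate f(x).
f(1.9427) = 5*1.9427^2 - 9*1.9427 + 10 = 11.3861
Step 2: Evaluate g(x).
g(1.9427) = 6*1.9427 - 15 = -3.3438
Step 3: Compute Lagrangian.
L = 11.3861 + 1*-3.3438 = 8.0423


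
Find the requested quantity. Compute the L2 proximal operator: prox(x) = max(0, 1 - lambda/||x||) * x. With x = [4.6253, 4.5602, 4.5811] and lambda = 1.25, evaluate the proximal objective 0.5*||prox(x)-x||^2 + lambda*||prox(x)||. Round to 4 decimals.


Step 1: Compute ||x||.
||x|| = 7.9483
Step 2: Compute scaling factor.
scale = max(0, 1 - 1.25/7.9483) = 0.8427
Step 3: prox(x) = [3.8979, 3.843, 3.8606]
||prox(x)|| = 6.6983
Step 4: Proximal objective.
0.5*||prox-x||^2 = 0.7813
lambda*||prox|| = 8.3729
Total = 9.1541


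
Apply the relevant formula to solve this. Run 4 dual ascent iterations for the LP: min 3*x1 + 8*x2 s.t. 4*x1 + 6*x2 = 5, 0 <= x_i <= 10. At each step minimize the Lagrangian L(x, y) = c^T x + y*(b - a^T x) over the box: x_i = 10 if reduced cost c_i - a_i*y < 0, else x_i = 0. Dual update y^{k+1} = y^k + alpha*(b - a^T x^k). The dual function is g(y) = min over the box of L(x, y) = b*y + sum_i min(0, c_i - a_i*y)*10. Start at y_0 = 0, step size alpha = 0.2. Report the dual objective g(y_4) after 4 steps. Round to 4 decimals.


Dual ascent for LP: min 3*x1 + 8*x2, 4*x1 + 6*x2 = 5, 0 <= x_i <= 10
Step 1: y^k = 0.0, reduced costs: (3.0, 8.0)
  x^k = (0.0, 0.0), subgradient = b - a^T x = 5.0
  y^{k+1} = 0.0 + 0.2*5.0 = 1.0
Step 2: y^k = 1.0, reduced costs: (-1.0, 2.0)
  x^k = (10.0, 0.0), subgradient = b - a^T x = -35.0
  y^{k+1} = 1.0 + 0.2*-35.0 = -6.0
Step 3: y^k = -6.0, reduced costs: (27.0, 44.0)
  x^k = (0.0, 0.0), subgradient = b - a^T x = 5.0
  y^{k+1} = -6.0 + 0.2*5.0 = -5.0
Step 4: y^k = -5.0, reduced costs: (23.0, 38.0)
  x^k = (0.0, 0.0), subgradient = b - a^T x = 5.0
  y^{k+1} = -5.0 + 0.2*5.0 = -4.0
Dual objective at y_4 = -4.0: reduced costs (19.0, 32.0), box minimizer x = (0.0, 0.0)
g(y_4) = b*y + (c1 - a1*y)*x1 + (c2 - a2*y)*x2 = 5*(-4.0) + 19.0*0.0 + 32.0*0.0 = -20.0 + 0.0 + 0.0 = -20.0


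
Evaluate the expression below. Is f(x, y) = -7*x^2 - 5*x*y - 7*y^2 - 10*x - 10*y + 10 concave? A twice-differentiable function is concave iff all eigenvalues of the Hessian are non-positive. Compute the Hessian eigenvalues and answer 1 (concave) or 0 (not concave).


The Hessian of f(x,y) = -7*x^2 - 5*x*y - 7*y^2 - 10*x - 10*y + 10 is:
H = [[-14, -5], [-5, -14]]
Trace = -14 - 14 = -28
Determinant = -14*-14 - (-5)^2 = 171
Discriminant = (-28)^2 - 4*171 = 100.0
Eigenvalues: lambda_1 = -19.0, lambda_2 = -9.0
The function is concave.

1


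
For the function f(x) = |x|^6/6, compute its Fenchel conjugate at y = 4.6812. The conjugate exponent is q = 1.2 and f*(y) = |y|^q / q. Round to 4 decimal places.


The conjugate exponent q satisfies 1/p + 1/q = 1.
p = 6, so q = 6/(6 - 1) = 1.2
|y|^q = 4.6812^1.2 = 6.3742
f*(4.6812) = 6.3742 / 1.2 = 5.3119


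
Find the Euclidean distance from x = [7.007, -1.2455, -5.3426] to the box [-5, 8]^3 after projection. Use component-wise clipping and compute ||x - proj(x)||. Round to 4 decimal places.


Project each component onto [-5, 8].
clip(7.007) = 7.007, clip(-1.2455) = -1.2455, clip(-5.3426) = -5.0
Projection = [7.007, -1.2455, -5.0]
Squared diffs: [0.0, 0.0, 0.1174]
Distance = sqrt(0.1174) = 0.3426


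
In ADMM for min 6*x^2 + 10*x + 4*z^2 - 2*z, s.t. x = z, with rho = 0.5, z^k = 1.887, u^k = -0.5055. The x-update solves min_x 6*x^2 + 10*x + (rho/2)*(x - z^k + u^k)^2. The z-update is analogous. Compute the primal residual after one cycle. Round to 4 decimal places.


ADMM iteration with rho = 0.5, z^k = 1.887, u^k = -0.5055
Step 1: x-update.
Minimize 6*x^2 + 10*x + (0.5/2)*(x - 1.887 - 0.5055)^2
FOC: (2*6 + 0.5)*x = -10 + 0.5*(1.887 + 0.5055)
x^{k+1} = -0.7043
Step 2: z-update.
Minimize 4*z^2 - 2*z + (0.5/2)*(-0.7043 - z - 0.5055)^2
FOC: (2*4 + 0.5)*z = 2 + 0.5*(-0.7043 - 0.5055)
z^{k+1} = 0.1641
Step 3: u-update.
u^{k+1} = -0.5055 - 0.7043 - 0.1641 = -1.3739
Step 4: Primal residual = |-0.7043 - 0.1641| = 0.8684


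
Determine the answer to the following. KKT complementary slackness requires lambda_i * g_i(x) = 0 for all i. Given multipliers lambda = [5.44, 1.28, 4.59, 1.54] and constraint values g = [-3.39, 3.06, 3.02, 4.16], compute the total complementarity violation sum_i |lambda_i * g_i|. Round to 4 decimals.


KKT complementary slackness check:
lambda_1 * g_1 = 5.44 * -3.39 = -18.4416
lambda_2 * g_2 = 1.28 * 3.06 = 3.9168
lambda_3 * g_3 = 4.59 * 3.02 = 13.8618
lambda_4 * g_4 = 1.54 * 4.16 = 6.4064
Total violation = 18.4416 + 3.9168 + 13.8618 + 6.4064 = 42.6266


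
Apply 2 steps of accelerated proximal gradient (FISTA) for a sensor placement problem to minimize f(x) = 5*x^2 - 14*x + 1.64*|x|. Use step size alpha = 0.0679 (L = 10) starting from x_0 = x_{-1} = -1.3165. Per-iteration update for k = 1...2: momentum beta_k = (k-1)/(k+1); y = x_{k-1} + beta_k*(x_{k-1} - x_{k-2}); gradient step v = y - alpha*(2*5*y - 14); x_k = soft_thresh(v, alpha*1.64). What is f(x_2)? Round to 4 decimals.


FISTA on f(x) = 5*x^2 - 14*x + 1.64*|x|
L = 10, alpha = 0.0679
Iteration 1: beta = 0.0, y = -1.3165 + 0.0*(-1.3165 + 1.3165) = -1.3165
  grad(y) = -27.165, v = y - alpha*grad = 0.528
  prox(v) = soft_thresh(0.528, 0.1114) = 0.4166
Iteration 2: beta = 0.3333, y = 0.4166 + 0.3333*(0.4166 + 1.3165) = 0.9944
  grad(y) = -4.0564, v = y - alpha*grad = 1.2698
  prox(v) = soft_thresh(1.2698, 0.1114) = 1.1584
f(x_2) = 5*1.1584^2 - 14*1.1584 + 1.64*|1.1584| = -7.6084


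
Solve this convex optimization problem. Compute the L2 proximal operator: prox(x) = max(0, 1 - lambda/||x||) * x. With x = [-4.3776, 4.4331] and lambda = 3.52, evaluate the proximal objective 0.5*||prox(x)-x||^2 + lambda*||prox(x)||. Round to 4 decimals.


Step 1: Compute ||x||.
||x|| = 6.2302
Step 2: Compute scaling factor.
scale = max(0, 1 - 3.52/6.2302) = 0.435
Step 3: prox(x) = [-1.9043, 1.9285]
||prox(x)|| = 2.7102
Step 4: Proximal objective.
0.5*||prox-x||^2 = 6.1952
lambda*||prox|| = 9.5399
Total = 15.7352


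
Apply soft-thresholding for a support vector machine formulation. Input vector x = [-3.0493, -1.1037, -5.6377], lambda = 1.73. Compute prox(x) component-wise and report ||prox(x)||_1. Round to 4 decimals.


Soft-thresholding with lambda = 1.73:
prox(-3.0493) = sign(-3.0493)*max(|-3.0493| - 1.73, 0) = -1.3193
prox(-1.1037) = sign(-1.1037)*max(|-1.1037| - 1.73, 0) = 0.0
prox(-5.6377) = sign(-5.6377)*max(|-5.6377| - 1.73, 0) = -3.9077
prox(x) = [-1.3193, 0.0, -3.9077]
||prox(x)||_1 = 1.3193 + 0.0 + 3.9077 = 5.227


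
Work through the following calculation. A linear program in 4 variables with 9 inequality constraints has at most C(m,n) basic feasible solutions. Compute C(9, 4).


Each vertex corresponds to some choice of n active constraints out of m, so the number of vertices is at most C(m, n) = m! / (n!(m-n)!).
m = 9, n = 4
Numerator: 9 * 8 * 7 * 6
Denominator: 4! = 24
C(9, 4) = 126


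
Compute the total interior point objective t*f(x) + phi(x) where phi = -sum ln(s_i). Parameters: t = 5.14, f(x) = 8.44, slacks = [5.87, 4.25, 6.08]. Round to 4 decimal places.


Step 1: Compute log-barrier.
ln values: [1.7699, 1.4469, 1.805]
phi = -(1.7699 + 1.4469 + 1.805) = -5.0218
Step 2: Compute augmented objective.
t*f(x) = 5.14*8.44 = 43.3816
Total = 43.3816 - 5.0218 = 38.3598


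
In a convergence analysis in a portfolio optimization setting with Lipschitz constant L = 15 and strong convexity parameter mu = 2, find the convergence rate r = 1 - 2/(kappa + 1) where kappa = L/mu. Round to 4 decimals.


Step 1: Compute the condition number.
kappa = L/mu = 15/2 = 7.5
Step 2: Compute the convergence rate.
r = 1 - 2/(kappa + 1) = 1 - 2*mu/(L + mu) = (L - mu)/(L + mu) = 13/17 = 0.7647


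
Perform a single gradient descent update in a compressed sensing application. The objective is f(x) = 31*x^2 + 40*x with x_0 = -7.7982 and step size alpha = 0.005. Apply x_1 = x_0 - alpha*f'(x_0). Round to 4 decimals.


We compute the gradient at x_0 and apply the update.
f'(x) = 62*x + 40
f'(-7.7982) = 62*-7.7982 + 40 = -443.4884
x_1 = -7.7982 - 0.005*-443.4884 = -5.5808


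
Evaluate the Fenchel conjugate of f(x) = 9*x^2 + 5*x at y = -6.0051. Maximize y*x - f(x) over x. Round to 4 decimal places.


f*(y) = sup_x {y*x - a*x^2 - b*x} = sup_x {(y-b)*x - a*x^2}
FOC: (y - b) - 2a*x = 0 => x* = (y - b)/(2a)
x* = (-6.0051 - 5)/(2*9) = -0.6114
f*(-6.0051) = (y-b)^2/(4a) = (-6.0051 - 5)^2/(4*9)
= 121.1122/36 = 3.3642


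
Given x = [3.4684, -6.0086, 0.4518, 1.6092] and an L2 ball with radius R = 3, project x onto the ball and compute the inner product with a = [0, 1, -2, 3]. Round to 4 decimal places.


Step 1: Compute ||x|| (intermediates to 6 decimals).
||x|| = sqrt(3.4684^2 + (-6.0086)^2 + 0.4518^2 + 1.6092^2) = 7.136296
Step 2: Project.
Since ||x|| > R, scale = R/||x|| = 3/7.136296 = 0.420386, proj(x) = scale * x
proj(x) = [1.458067, -2.525931, 0.18993, 0.676485]
Step 3: Dot product.
a^T * proj(x) = 0*1.458067 + 1*(-2.525931) - 2*0.18993 + 3*0.676485 = -0.8763


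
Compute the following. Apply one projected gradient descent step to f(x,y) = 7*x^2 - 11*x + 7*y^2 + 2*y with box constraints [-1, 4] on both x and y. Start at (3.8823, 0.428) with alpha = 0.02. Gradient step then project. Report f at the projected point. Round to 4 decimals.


Step 1: Compute gradient at (3.8823, 0.428).
grad_x = 2*7*3.8823 - 11 = 43.3522
grad_y = 2*7*0.428 + 2 = 7.992
Step 2: Gradient step.
x_raw = 3.8823 - 0.02*43.3522 = 3.0153
y_raw = 0.428 - 0.02*7.992 = 0.2682
Step 3: Project onto [-1, 4].
x_proj = clip(3.0153) = 3.0153
y_proj = clip(0.2682) = 0.2682
Step 4: Evaluate f.
f(3.0153, 0.2682) = 31.5143


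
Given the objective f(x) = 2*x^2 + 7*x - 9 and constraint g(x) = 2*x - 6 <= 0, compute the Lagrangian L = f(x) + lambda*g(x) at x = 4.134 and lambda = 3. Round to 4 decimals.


Step 1: Evaluate f(x).
f(4.134) = 2*4.134^2 + 7*4.134 - 9 = 54.1179
Step 2: Evaluate g(x).
g(4.134) = 2*4.134 - 6 = 2.268
Step 3: Compute Lagrangian.
L = 54.1179 + 3*2.268 = 60.9219


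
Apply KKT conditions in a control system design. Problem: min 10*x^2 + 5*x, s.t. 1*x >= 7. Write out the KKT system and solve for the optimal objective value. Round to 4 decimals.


Step 1: Try lambda = 0 (constraint inactive).
x_unc = -5/(2*10) = -0.25
Check: 1*-0.25 = -0.25 < 7 -- violated!
Step 2: Constraint must be active: 1*x = 7
x* = 7/1 = 7.0
lambda = (2*10*7.0 + 5)/1 = 145.0
Step 3: Compute optimal value.
f(x*) = 10*7.0^2 + 5*7.0 = 525.0


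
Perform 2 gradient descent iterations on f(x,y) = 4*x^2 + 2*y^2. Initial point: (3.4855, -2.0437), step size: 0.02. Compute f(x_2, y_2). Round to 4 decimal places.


Gradient descent on f(x,y) = 4*x^2 + 2*y^2.
Starting point: (3.4855, -2.0437), alpha = 0.02
Step 1: grad_x = 2*4*3.4855 = 27.884, grad_y = 2*2*-2.0437 = -8.1748
  x_1 = 3.4855 - 0.02*27.884 = 2.9278
  y_1 = -2.0437 - 0.02*-8.1748 = -1.8802
Step 2: grad_x = 2*4*2.9278 = 23.4226, grad_y = 2*2*-1.8802 = -7.5208
  x_2 = 2.9278 - 0.02*23.4226 = 2.4594
  y_2 = -1.8802 - 0.02*-7.5208 = -1.7298
f(2.4594, -1.7298) = 4*2.4594^2 + 2*(-1.7298)^2 = 30.1783


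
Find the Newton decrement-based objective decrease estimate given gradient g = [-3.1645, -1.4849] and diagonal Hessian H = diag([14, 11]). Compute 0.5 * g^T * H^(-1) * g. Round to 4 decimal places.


Step 1: H is diagonal, so H^(-1) * g = [-0.226, -0.135].
Step 2: g^T H^(-1) g = sum_i g_i^2 / H_ii
  = (-3.1645)^2/14 + (-1.4849)^2/11
  = 0.7153 + 0.2004 = 0.9157
Step 3: Objective decrease = 0.5 * g^T H^(-1) g = 0.4579


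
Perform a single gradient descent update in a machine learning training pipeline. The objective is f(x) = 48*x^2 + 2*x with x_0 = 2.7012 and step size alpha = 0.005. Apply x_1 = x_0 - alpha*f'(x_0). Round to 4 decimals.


We compute the gradient at x_0 and apply the update.
f'(x) = 96*x + 2
f'(2.7012) = 96*2.7012 + 2 = 261.3152
x_1 = 2.7012 - 0.005*261.3152 = 1.3946


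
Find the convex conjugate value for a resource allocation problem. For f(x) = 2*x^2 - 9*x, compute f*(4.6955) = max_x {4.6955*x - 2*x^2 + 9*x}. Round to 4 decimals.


f*(y) = sup_x {y*x - a*x^2 - b*x} = sup_x {(y-b)*x - a*x^2}
FOC: (y - b) - 2a*x = 0 => x* = (y - b)/(2a)
x* = (4.6955 + 9)/(2*2) = 3.4239
f*(4.6955) = (y-b)^2/(4a) = (4.6955 + 9)^2/(4*2)
= 187.5667/8 = 23.4458


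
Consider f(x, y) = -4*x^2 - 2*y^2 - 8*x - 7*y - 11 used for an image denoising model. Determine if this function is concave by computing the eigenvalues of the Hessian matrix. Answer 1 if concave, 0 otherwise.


The Hessian of f(x,y) = -4*x^2 - 2*y^2 - 8*x - 7*y - 11 is:
H = [[-8, 0], [0, -4]]
Trace = -8 - 4 = -12
Determinant = -8*-4 - (0)^2 = 32
Discriminant = (-12)^2 - 4*32 = 16.0
Eigenvalues: lambda_1 = -8.0, lambda_2 = -4.0
The function is concave.

1


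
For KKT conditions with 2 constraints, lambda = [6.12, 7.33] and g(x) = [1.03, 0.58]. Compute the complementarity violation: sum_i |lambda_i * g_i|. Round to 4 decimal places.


KKT complementary slackness check:
lambda_1 * g_1 = 6.12 * 1.03 = 6.3036
lambda_2 * g_2 = 7.33 * 0.58 = 4.2514
Total violation = 6.3036 + 4.2514 = 10.555


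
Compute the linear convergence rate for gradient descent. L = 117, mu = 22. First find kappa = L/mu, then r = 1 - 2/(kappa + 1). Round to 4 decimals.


Step 1: Compute the condition number.
kappa = L/mu = 117/22 = 5.3182
Step 2: Compute the convergence rate.
r = 1 - 2/(kappa + 1) = 1 - 2*mu/(L + mu) = (L - mu)/(L + mu) = 95/139 = 0.6835


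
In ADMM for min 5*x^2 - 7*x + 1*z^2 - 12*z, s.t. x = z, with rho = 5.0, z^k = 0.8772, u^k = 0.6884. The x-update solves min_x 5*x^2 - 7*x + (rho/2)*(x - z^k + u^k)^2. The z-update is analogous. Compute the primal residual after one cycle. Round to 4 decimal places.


ADMM iteration with rho = 5.0, z^k = 0.8772, u^k = 0.6884
Step 1: x-update.
Minimize 5*x^2 - 7*x + (5.0/2)*(x - 0.8772 + 0.6884)^2
FOC: (2*5 + 5.0)*x = 7 + 5.0*(0.8772 - 0.6884)
x^{k+1} = 0.5296
Step 2: z-update.
Minimize 1*z^2 - 12*z + (5.0/2)*(0.5296 - z + 0.6884)^2
FOC: (2*1 + 5.0)*z = 12 + 5.0*(0.5296 + 0.6884)
z^{k+1} = 2.5843
Step 3: u-update.
u^{k+1} = 0.6884 + 0.5296 - 2.5843 = -1.3663
Step 4: Primal residual = |0.5296 - 2.5843| = 2.0547


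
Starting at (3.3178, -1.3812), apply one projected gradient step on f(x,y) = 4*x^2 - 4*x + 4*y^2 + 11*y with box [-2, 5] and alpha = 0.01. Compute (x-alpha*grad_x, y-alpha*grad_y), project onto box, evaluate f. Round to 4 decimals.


Step 1: Compute gradient at (3.3178, -1.3812).
grad_x = 2*4*3.3178 - 4 = 22.5424
grad_y = 2*4*-1.3812 + 11 = -0.0496
Step 2: Gradient step.
x_raw = 3.3178 - 0.01*22.5424 = 3.0924
y_raw = -1.3812 - 0.01*-0.0496 = -1.3807
Step 3: Project onto [-2, 5].
x_proj = clip(3.0924) = 3.0924
y_proj = clip(-1.3807) = -1.3807
Step 4: Evaluate f.
f(3.0924, -1.3807) = 18.3193


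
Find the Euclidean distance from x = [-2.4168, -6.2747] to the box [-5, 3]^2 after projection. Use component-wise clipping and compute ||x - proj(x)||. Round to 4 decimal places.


Project each component onto [-5, 3].
clip(-2.4168) = -2.4168, clip(-6.2747) = -5.0
Projection = [-2.4168, -5.0]
Squared diffs: [0.0, 1.6249]
Distance = sqrt(1.6249) = 1.2747


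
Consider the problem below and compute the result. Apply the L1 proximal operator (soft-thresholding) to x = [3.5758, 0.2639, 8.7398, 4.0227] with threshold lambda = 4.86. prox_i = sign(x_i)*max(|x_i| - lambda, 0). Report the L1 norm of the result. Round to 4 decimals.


Soft-thresholding with lambda = 4.86:
prox(3.5758) = sign(3.5758)*max(|3.5758| - 4.86, 0) = 0.0
prox(0.2639) = sign(0.2639)*max(|0.2639| - 4.86, 0) = 0.0
prox(8.7398) = sign(8.7398)*max(|8.7398| - 4.86, 0) = 3.8798
prox(4.0227) = sign(4.0227)*max(|4.0227| - 4.86, 0) = 0.0
prox(x) = [0.0, 0.0, 3.8798, 0.0]
||prox(x)||_1 = 0.0 + 0.0 + 3.8798 + 0.0 = 3.8798


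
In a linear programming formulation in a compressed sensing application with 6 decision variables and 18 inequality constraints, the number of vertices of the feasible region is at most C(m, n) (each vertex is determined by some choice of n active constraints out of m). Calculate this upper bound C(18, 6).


Each vertex corresponds to some choice of n active constraints out of m, so the number of vertices is at most C(m, n) = m! / (n!(m-n)!).
m = 18, n = 6
Numerator: 18 * 17 * 16 * 15 * 14 * 13
Denominator: 6! = 720
C(18, 6) = 18564


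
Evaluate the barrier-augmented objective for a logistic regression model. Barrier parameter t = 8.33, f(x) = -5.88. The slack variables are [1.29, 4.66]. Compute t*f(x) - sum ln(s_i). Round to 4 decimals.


Step 1: Compute log-barrier.
ln values: [0.2546, 1.539]
phi = -(0.2546 + 1.539) = -1.7937
Step 2: Compute augmented objective.
t*f(x) = 8.33*-5.88 = -48.9804
Total = -48.9804 - 1.7937 = -50.7741


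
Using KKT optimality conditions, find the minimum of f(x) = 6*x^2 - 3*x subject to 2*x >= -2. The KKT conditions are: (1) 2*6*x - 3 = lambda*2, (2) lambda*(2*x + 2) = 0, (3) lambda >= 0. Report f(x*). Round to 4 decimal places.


Step 1: Try lambda = 0 (constraint inactive).
Stationarity: 2*6*x - 3 = 0
x* = 3/(2*6) = 0.25
Check constraint: 2*0.25 = 0.5 >= -2 -- satisfied.
Step 2: Compute optimal value.
f(x*) = 6*0.25^2 - 3*0.25 = -0.375


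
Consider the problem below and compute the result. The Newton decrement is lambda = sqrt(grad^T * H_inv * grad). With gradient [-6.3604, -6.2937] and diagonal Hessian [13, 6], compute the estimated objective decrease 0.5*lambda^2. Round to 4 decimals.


Step 1: H is diagonal, so H^(-1) * g = [-0.4893, -1.049].
Step 2: g^T H^(-1) g = sum_i g_i^2 / H_ii
  = (-6.3604)^2/13 + (-6.2937)^2/6
  = 3.1119 + 6.6018 = 9.7137
Step 3: Objective decrease = 0.5 * g^T H^(-1) g = 4.8568


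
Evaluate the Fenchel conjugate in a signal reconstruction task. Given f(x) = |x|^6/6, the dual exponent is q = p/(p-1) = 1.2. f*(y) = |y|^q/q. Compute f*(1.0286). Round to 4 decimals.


The conjugate exponent q satisfies 1/p + 1/q = 1.
p = 6, so q = 6/(6 - 1) = 1.2
|y|^q = 1.0286^1.2 = 1.0344
f*(1.0286) = 1.0344 / 1.2 = 0.862


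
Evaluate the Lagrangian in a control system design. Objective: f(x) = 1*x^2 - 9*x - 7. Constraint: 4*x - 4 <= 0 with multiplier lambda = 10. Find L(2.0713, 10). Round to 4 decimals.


Step 1: Evaluate f(x).
f(2.0713) = 1*2.0713^2 - 9*2.0713 - 7 = -21.3514
Step 2: Evaluate g(x).
g(2.0713) = 4*2.0713 - 4 = 4.2852
Step 3: Compute Lagrangian.
L = -21.3514 + 10*4.2852 = 21.5006


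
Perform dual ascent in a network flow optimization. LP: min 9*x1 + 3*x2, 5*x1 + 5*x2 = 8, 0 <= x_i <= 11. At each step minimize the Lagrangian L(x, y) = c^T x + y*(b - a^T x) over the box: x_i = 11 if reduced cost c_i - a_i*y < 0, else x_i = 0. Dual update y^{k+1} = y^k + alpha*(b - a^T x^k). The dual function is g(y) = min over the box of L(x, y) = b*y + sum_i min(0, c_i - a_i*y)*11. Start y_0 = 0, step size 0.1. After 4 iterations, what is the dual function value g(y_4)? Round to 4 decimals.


Dual ascent for LP: min 9*x1 + 3*x2, 5*x1 + 5*x2 = 8, 0 <= x_i <= 11
Step 1: y^k = 0.0, reduced costs: (9.0, 3.0)
  x^k = (0.0, 0.0), subgradient = b - a^T x = 8.0
  y^{k+1} = 0.0 + 0.1*8.0 = 0.8
Step 2: y^k = 0.8, reduced costs: (5.0, -1.0)
  x^k = (0.0, 11.0), subgradient = b - a^T x = -47.0
  y^{k+1} = 0.8 + 0.1*-47.0 = -3.9
Step 3: y^k = -3.9, reduced costs: (28.5, 22.5)
  x^k = (0.0, 0.0), subgradient = b - a^T x = 8.0
  y^{k+1} = -3.9 + 0.1*8.0 = -3.1
Step 4: y^k = -3.1, reduced costs: (24.5, 18.5)
  x^k = (0.0, 0.0), subgradient = b - a^T x = 8.0
  y^{k+1} = -3.1 + 0.1*8.0 = -2.3
Dual objective at y_4 = -2.3: reduced costs (20.5, 14.5), box minimizer x = (0.0, 0.0)
g(y_4) = b*y + (c1 - a1*y)*x1 + (c2 - a2*y)*x2 = 8*(-2.3) + 20.5*0.0 + 14.5*0.0 = -18.4 + 0.0 + 0.0 = -18.4


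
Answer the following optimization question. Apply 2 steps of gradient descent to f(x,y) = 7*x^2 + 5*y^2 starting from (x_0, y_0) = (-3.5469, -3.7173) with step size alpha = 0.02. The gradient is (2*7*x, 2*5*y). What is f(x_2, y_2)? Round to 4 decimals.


Gradient descent on f(x,y) = 7*x^2 + 5*y^2.
Starting point: (-3.5469, -3.7173), alpha = 0.02
Step 1: grad_x = 2*7*-3.5469 = -49.6566, grad_y = 2*5*-3.7173 = -37.173
  x_1 = -3.5469 - 0.02*-49.6566 = -2.5538
  y_1 = -3.7173 - 0.02*-37.173 = -2.9738
Step 2: grad_x = 2*7*-2.5538 = -35.7528, grad_y = 2*5*-2.9738 = -29.7384
  x_2 = -2.5538 - 0.02*-35.7528 = -1.8387
  y_2 = -2.9738 - 0.02*-29.7384 = -2.3791
f(-1.8387, -2.3791) = 7*(-1.8387)^2 + 5*(-2.3791)^2 = 51.966


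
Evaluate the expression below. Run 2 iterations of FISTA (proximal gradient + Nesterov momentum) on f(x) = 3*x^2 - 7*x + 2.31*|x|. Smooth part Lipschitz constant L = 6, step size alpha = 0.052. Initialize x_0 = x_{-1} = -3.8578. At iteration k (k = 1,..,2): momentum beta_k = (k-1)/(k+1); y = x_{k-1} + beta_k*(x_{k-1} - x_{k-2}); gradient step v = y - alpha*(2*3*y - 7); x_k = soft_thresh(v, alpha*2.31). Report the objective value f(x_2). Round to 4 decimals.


FISTA on f(x) = 3*x^2 - 7*x + 2.31*|x|
L = 6, alpha = 0.052
Iteration 1: beta = 0.0, y = -3.8578 + 0.0*(-3.8578 + 3.8578) = -3.8578
  grad(y) = -30.1468, v = y - alpha*grad = -2.2902
  prox(v) = soft_thresh(-2.2902, 0.1201) = -2.17
Iteration 2: beta = 0.3333, y = -2.17 + 0.3333*(-2.17 + 3.8578) = -1.6075
  grad(y) = -16.6448, v = y - alpha*grad = -0.7419
  prox(v) = soft_thresh(-0.7419, 0.1201) = -0.6218
f(x_2) = 3*(-0.6218)^2 - 7*(-0.6218) + 2.31*|-0.6218| = 6.949


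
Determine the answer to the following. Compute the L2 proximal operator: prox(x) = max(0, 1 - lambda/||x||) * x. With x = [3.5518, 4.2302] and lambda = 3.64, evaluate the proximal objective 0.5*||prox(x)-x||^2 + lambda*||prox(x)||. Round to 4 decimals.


Step 1: Compute ||x||.
||x|| = 5.5236
Step 2: Compute scaling factor.
scale = max(0, 1 - 3.64/5.5236) = 0.341
Step 3: prox(x) = [1.2112, 1.4425]
||prox(x)|| = 1.8836
Step 4: Proximal objective.
0.5*||prox-x||^2 = 6.6248
lambda*||prox|| = 6.8563
Total = 13.481
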